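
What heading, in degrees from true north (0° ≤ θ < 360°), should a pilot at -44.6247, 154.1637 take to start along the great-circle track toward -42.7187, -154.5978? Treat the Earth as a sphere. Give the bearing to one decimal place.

Δλ = -154.5978 − 154.1637 = -308.7615°; wrapped into (−180°, 180°]: 51.2385°.
θ = atan2( sin Δλ · cos φ₂ , cos φ₁ · sin φ₂ − sin φ₁ · cos φ₂ · cos Δλ )
  = atan2(0.57288, -0.15972) = 105.578° → normalised to [0°, 360°): 105.578°.

105.6°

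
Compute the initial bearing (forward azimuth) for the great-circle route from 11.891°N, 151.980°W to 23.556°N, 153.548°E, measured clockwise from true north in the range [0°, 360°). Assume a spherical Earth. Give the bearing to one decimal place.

290.7°

Δλ = 153.548 − -151.980 = 305.528°; wrapped into (−180°, 180°]: -54.472°.
θ = atan2( sin Δλ · cos φ₂ , cos φ₁ · sin φ₂ − sin φ₁ · cos φ₂ · cos Δλ )
  = atan2(-0.74601, 0.28131) = -69.339° → normalised to [0°, 360°): 290.661°.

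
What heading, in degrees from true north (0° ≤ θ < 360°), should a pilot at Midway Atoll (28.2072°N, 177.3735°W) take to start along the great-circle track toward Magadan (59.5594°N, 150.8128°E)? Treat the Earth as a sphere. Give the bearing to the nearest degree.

Δλ = 150.8128 − -177.3735 = 328.1863°; wrapped into (−180°, 180°]: -31.8137°.
θ = atan2( sin Δλ · cos φ₂ , cos φ₁ · sin φ₂ − sin φ₁ · cos φ₂ · cos Δλ )
  = atan2(-0.26708, 0.55627) = -25.647° → normalised to [0°, 360°): 334.353°.

334°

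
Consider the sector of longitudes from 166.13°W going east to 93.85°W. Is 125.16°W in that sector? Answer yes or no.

Band width going east from -166.13° to -93.85°: ((-93.85 − -166.13) mod 360) = 72.28°.
Offset of -125.16° east of the west edge: ((-125.16 − -166.13) mod 360) = 40.97°.
40.97° ≤ 72.28° ⇒ inside.

Yes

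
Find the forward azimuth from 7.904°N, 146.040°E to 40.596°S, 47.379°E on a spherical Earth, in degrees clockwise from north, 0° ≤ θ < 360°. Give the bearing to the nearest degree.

Δλ = 47.379 − 146.040 = -98.661°.
θ = atan2( sin Δλ · cos φ₂ , cos φ₁ · sin φ₂ − sin φ₁ · cos φ₂ · cos Δλ )
  = atan2(-0.75066, -0.62882) = -129.952° → normalised to [0°, 360°): 230.048°.

230°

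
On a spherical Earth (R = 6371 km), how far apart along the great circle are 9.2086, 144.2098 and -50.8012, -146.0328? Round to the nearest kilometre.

Δλ = -146.0328 − 144.2098 = -290.2426°; wrapped into (−180°, 180°]: 69.7574°.
Δφ = -50.8012 − 9.2086 = -60.0098°.
a = sin²(Δφ/2) + cos φ₁ · cos φ₂ · sin²(Δλ/2) = 0.454080.
c = 2·atan2(√a, √(1−a)) = 1.47883 rad → d = 6371·c ≈ 9421.61 km.

9422 km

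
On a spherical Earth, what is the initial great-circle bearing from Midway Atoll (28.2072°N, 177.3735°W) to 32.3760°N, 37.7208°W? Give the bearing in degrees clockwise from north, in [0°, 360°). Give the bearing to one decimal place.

Δλ = -37.7208 − -177.3735 = 139.6527°.
θ = atan2( sin Δλ · cos φ₂ , cos φ₁ · sin φ₂ − sin φ₁ · cos φ₂ · cos Δλ )
  = atan2(0.54678, 0.77612) = 35.165° → normalised to [0°, 360°): 35.165°.

35.2°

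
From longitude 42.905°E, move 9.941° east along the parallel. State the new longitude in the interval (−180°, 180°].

52.846°E

Start at +42.905°; shift +9.941° → +52.846°.
+52.846° already lies in (−180°, 180°].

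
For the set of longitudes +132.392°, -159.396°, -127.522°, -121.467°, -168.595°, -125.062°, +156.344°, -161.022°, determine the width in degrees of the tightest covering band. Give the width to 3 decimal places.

106.141°

Sort the longitudes: -168.595°, -161.022°, -159.396°, -127.522°, -125.062°, -121.467°, +132.392°, +156.344°.
Eastward gaps between consecutive values (wrapping around): 7.573°, 1.626°, 31.874°, 2.460°, 3.595°, 253.859°, 23.952°, 35.061°.
Largest gap = 253.859° ⇒ minimal covering band is its complement: 360° − 253.859° = 106.141°.
Band runs from +132.392° eastward to -121.467°, crossing the antimeridian.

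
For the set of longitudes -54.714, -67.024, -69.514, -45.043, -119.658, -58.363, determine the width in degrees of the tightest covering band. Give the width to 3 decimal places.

Sort the longitudes: -119.658°, -69.514°, -67.024°, -58.363°, -54.714°, -45.043°.
Eastward gaps between consecutive values (wrapping around): 50.144°, 2.490°, 8.661°, 3.649°, 9.671°, 285.385°.
Largest gap = 285.385° ⇒ minimal covering band is its complement: 360° − 285.385° = 74.615°.
Band runs from -119.658° eastward to -45.043°.

74.615°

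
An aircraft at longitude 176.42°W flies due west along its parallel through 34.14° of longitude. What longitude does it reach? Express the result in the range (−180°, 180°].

149.44°E

Start at -176.42°; shift −34.14° → -210.56°.
-210.56° lies outside (−180°, 180°]; add 360° → +149.44°.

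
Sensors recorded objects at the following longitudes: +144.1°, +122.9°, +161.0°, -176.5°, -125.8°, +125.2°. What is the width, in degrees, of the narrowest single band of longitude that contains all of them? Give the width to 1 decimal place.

Sort the longitudes: -176.5°, -125.8°, +122.9°, +125.2°, +144.1°, +161.0°.
Eastward gaps between consecutive values (wrapping around): 50.7°, 248.7°, 2.3°, 18.9°, 16.9°, 22.5°.
Largest gap = 248.7° ⇒ minimal covering band is its complement: 360° − 248.7° = 111.3°.
Band runs from +122.9° eastward to -125.8°, crossing the antimeridian.

111.3°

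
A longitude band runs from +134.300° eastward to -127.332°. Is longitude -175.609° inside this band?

Band width going east from +134.300° to -127.332°: ((-127.332 − 134.300) mod 360) = 98.368°.
Offset of -175.609° east of the west edge: ((-175.609 − 134.300) mod 360) = 50.091°.
50.091° ≤ 98.368° ⇒ inside.

Yes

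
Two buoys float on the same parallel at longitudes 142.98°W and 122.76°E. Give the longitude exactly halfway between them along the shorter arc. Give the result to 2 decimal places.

Signed shortest Δλ from -142.98° to +122.76° is -94.26°.
Midpoint longitude = -142.98° + (-94.26°)/2 = -142.98° − 47.13° = -190.11°.
Normalise into (−180°, 180°]: +169.89°.
(The naïve average (-142.98 + +122.76)/2 = -10.11° is on the wrong side of the globe.)

169.89°E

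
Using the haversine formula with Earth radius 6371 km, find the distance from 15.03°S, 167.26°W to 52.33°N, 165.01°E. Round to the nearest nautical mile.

4293 nmi

Δλ = 165.01 − -167.26 = 332.27°; wrapped into (−180°, 180°]: -27.73°.
Δφ = 52.33 − -15.03 = 67.36°.
a = sin²(Δφ/2) + cos φ₁ · cos φ₂ · sin²(Δλ/2) = 0.341423.
c = 2·atan2(√a, √(1−a)) = 1.24807 rad → d = 6371·c ≈ 7951.45 km ≈ 4293.44 nmi.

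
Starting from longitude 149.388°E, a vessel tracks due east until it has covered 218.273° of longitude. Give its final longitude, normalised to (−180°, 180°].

Start at +149.388°; shift +218.273° → +367.661°.
+367.661° lies outside (−180°, 180°]; subtract 360° → +7.661°.

7.661°E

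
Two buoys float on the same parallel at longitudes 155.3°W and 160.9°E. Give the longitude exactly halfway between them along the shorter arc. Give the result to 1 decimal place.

Signed shortest Δλ from -155.3° to +160.9° is -43.8°.
Midpoint longitude = -155.3° + (-43.8°)/2 = -155.3° − 21.9° = -177.2°.
(The naïve average (-155.3 + +160.9)/2 = 2.8° is on the wrong side of the globe.)

177.2°W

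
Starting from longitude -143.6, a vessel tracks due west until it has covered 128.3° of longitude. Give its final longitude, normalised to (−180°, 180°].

+88.1°

Start at -143.6°; shift −128.3° → -271.9°.
-271.9° lies outside (−180°, 180°]; add 360° → +88.1°.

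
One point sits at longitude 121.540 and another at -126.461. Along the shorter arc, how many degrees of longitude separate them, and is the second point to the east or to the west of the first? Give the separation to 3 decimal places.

Raw difference: -126.461 − 121.540 = -248.001°.
Normalise into (−180°, 180°]: -248.001° + 360° = 111.999°.
Positive ⇒ the second point lies to the east; separation 111.999°.

111.999° east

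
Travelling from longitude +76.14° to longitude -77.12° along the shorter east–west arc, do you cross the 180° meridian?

Signed shortest Δλ = ((-77.12 − 76.14 + 180) mod 360) − 180 = -153.26°.
Going west by 153.26° from +76.14° reaches -77.12° without touching 180°.

No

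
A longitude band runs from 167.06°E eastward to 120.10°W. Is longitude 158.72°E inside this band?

Band width going east from +167.06° to -120.10°: ((-120.10 − 167.06) mod 360) = 72.84°.
Offset of +158.72° east of the west edge: ((158.72 − 167.06) mod 360) = 351.66°.
351.66° > 72.84° ⇒ outside.

No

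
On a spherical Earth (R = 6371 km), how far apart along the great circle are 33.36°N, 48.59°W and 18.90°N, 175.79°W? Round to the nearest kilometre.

Δλ = -175.79 − -48.59 = -127.20°.
Δφ = 18.90 − 33.36 = -14.46°.
a = sin²(Δφ/2) + cos φ₁ · cos φ₂ · sin²(Δλ/2) = 0.649817.
c = 2·atan2(√a, √(1−a)) = 1.87510 rad → d = 6371·c ≈ 11946.29 km.

11946 km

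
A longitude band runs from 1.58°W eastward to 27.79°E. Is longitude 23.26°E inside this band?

Band width going east from -1.58° to +27.79°: ((27.79 − -1.58) mod 360) = 29.37°.
Offset of +23.26° east of the west edge: ((23.26 − -1.58) mod 360) = 24.84°.
24.84° ≤ 29.37° ⇒ inside.

Yes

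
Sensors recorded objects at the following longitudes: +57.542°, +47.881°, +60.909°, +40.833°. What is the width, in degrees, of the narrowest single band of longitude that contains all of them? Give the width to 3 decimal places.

Sort the longitudes: +40.833°, +47.881°, +57.542°, +60.909°.
Eastward gaps between consecutive values (wrapping around): 7.048°, 9.661°, 3.367°, 339.924°.
Largest gap = 339.924° ⇒ minimal covering band is its complement: 360° − 339.924° = 20.076°.
Band runs from +40.833° eastward to +60.909°.

20.076°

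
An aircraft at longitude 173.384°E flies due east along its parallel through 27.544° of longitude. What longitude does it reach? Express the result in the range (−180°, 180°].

Start at +173.384°; shift +27.544° → +200.928°.
+200.928° lies outside (−180°, 180°]; subtract 360° → -159.072°.

159.072°W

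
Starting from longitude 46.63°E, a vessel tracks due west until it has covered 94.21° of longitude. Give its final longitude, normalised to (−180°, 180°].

Start at +46.63°; shift −94.21° → -47.58°.
-47.58° already lies in (−180°, 180°].

47.58°W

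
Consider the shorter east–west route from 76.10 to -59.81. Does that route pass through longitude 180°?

No

Signed shortest Δλ = ((-59.81 − 76.10 + 180) mod 360) − 180 = -135.91°.
Going west by 135.91° from +76.10° reaches -59.81° without touching 180°.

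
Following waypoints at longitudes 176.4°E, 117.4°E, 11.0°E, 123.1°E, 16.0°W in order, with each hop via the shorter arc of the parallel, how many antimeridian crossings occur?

Leg 1: +176.4° → +117.4°, shortest Δλ = -59.0° (west) — does not cross 180°.
Leg 2: +117.4° → +11.0°, shortest Δλ = -106.4° (west) — does not cross 180°.
Leg 3: +11.0° → +123.1°, shortest Δλ = 112.1° (east) — does not cross 180°.
Leg 4: +123.1° → -16.0°, shortest Δλ = -139.1° (west) — does not cross 180°.
Total crossings: 0.

0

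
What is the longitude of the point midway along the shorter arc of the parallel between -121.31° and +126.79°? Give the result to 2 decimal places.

Signed shortest Δλ from -121.31° to +126.79° is -111.90°.
Midpoint longitude = -121.31° + (-111.90°)/2 = -121.31° − 55.95° = -177.26°.
(The naïve average (-121.31 + +126.79)/2 = 2.74° is on the wrong side of the globe.)

-177.26°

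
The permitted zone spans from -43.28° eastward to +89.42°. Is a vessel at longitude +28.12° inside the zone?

Yes

Band width going east from -43.28° to +89.42°: ((89.42 − -43.28) mod 360) = 132.70°.
Offset of +28.12° east of the west edge: ((28.12 − -43.28) mod 360) = 71.40°.
71.40° ≤ 132.70° ⇒ inside.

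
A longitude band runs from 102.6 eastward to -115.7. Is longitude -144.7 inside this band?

Band width going east from +102.6° to -115.7°: ((-115.7 − 102.6) mod 360) = 141.7°.
Offset of -144.7° east of the west edge: ((-144.7 − 102.6) mod 360) = 112.7°.
112.7° ≤ 141.7° ⇒ inside.

Yes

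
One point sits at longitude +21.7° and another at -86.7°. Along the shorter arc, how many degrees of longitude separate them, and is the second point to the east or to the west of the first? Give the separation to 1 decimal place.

Raw difference: -86.7 − 21.7 = -108.4°.
Normalise into (−180°, 180°]: -108.4° stays -108.4°.
Negative ⇒ the second point lies to the west; separation 108.4°.

108.4° west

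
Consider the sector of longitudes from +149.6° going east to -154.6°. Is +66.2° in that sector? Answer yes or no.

Band width going east from +149.6° to -154.6°: ((-154.6 − 149.6) mod 360) = 55.8°.
Offset of +66.2° east of the west edge: ((66.2 − 149.6) mod 360) = 276.6°.
276.6° > 55.8° ⇒ outside.

No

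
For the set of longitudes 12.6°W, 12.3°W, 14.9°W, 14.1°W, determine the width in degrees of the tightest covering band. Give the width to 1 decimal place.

2.6°

Sort the longitudes: -14.9°, -14.1°, -12.6°, -12.3°.
Eastward gaps between consecutive values (wrapping around): 0.8°, 1.5°, 0.3°, 357.4°.
Largest gap = 357.4° ⇒ minimal covering band is its complement: 360° − 357.4° = 2.6°.
Band runs from -14.9° eastward to -12.3°.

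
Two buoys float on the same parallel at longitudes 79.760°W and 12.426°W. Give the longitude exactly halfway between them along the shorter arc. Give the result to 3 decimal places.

Signed shortest Δλ from -79.760° to -12.426° is +67.334°.
Midpoint longitude = -79.760° + (+67.334°)/2 = -79.760° + 33.667° = -46.093°.

46.093°W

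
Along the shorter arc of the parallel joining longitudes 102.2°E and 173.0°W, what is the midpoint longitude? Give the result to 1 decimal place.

Signed shortest Δλ from +102.2° to -173.0° is +84.8°.
Midpoint longitude = +102.2° + (+84.8°)/2 = +102.2° + 42.4° = +144.6°.
(The naïve average (+102.2 + -173.0)/2 = -35.4° is on the wrong side of the globe.)

144.6°E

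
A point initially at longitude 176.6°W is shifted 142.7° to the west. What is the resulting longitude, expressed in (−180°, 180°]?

40.7°E

Start at -176.6°; shift −142.7° → -319.3°.
-319.3° lies outside (−180°, 180°]; add 360° → +40.7°.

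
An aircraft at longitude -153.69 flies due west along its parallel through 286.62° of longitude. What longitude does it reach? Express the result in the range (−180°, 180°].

-80.31°

Start at -153.69°; shift −286.62° → -440.31°.
-440.31° lies outside (−180°, 180°]; add 360° → -80.31°.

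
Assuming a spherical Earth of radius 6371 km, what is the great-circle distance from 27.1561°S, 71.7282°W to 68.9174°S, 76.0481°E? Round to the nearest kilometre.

9015 km

Δλ = 76.0481 − -71.7282 = 147.7763°.
Δφ = -68.9174 − -27.1561 = -41.7613°.
a = sin²(Δφ/2) + cos φ₁ · cos φ₂ · sin²(Δλ/2) = 0.422449.
c = 2·atan2(√a, √(1−a)) = 1.41507 rad → d = 6371·c ≈ 9015.38 km.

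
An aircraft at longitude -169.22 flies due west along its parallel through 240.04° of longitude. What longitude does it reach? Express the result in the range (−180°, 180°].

-49.26°

Start at -169.22°; shift −240.04° → -409.26°.
-409.26° lies outside (−180°, 180°]; add 360° → -49.26°.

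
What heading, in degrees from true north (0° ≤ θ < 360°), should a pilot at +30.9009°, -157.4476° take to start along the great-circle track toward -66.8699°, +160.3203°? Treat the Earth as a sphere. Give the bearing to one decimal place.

195.7°

Δλ = 160.3203 − -157.4476 = 317.7679°; wrapped into (−180°, 180°]: -42.2321°.
θ = atan2( sin Δλ · cos φ₂ , cos φ₁ · sin φ₂ − sin φ₁ · cos φ₂ · cos Δλ )
  = atan2(-0.26403, -0.93845) = -164.286° → normalised to [0°, 360°): 195.714°.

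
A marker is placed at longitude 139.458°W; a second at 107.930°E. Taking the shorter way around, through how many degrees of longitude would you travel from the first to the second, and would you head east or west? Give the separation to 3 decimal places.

Raw difference: 107.930 − -139.458 = 247.388°.
Normalise into (−180°, 180°]: 247.388° − 360° = -112.612°.
Negative ⇒ the second point lies to the west; separation 112.612°.

112.612° west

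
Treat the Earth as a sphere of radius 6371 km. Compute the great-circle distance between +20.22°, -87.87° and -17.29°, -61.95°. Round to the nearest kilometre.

Δλ = -61.95 − -87.87 = 25.92°.
Δφ = -17.29 − 20.22 = -37.51°.
a = sin²(Δφ/2) + cos φ₁ · cos φ₂ · sin²(Δλ/2) = 0.148441.
c = 2·atan2(√a, √(1−a)) = 0.79102 rad → d = 6371·c ≈ 5039.62 km.

5040 km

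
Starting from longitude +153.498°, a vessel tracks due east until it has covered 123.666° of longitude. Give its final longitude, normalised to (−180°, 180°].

Start at +153.498°; shift +123.666° → +277.164°.
+277.164° lies outside (−180°, 180°]; subtract 360° → -82.836°.

-82.836°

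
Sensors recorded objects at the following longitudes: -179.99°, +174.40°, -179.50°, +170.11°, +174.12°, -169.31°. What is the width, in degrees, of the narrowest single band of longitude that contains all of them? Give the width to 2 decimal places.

20.58°

Sort the longitudes: -179.99°, -179.50°, -169.31°, +170.11°, +174.12°, +174.40°.
Eastward gaps between consecutive values (wrapping around): 0.49°, 10.19°, 339.42°, 4.01°, 0.28°, 5.61°.
Largest gap = 339.42° ⇒ minimal covering band is its complement: 360° − 339.42° = 20.58°.
Band runs from +170.11° eastward to -169.31°, crossing the antimeridian.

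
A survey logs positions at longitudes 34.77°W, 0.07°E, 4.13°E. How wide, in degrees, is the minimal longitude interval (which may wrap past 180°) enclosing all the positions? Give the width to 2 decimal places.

Sort the longitudes: -34.77°, +0.07°, +4.13°.
Eastward gaps between consecutive values (wrapping around): 34.84°, 4.06°, 321.10°.
Largest gap = 321.10° ⇒ minimal covering band is its complement: 360° − 321.10° = 38.90°.
Band runs from -34.77° eastward to +4.13°.

38.90°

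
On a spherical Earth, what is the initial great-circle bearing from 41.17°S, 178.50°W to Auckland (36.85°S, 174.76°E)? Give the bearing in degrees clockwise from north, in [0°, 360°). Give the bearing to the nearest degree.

307°

Δλ = 174.76 − -178.50 = 353.26°; wrapped into (−180°, 180°]: -6.74°.
θ = atan2( sin Δλ · cos φ₂ , cos φ₁ · sin φ₂ − sin φ₁ · cos φ₂ · cos Δλ )
  = atan2(-0.09392, 0.07169) = -52.645° → normalised to [0°, 360°): 307.355°.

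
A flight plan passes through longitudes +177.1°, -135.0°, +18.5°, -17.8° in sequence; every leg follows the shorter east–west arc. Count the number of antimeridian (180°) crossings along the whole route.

1

Leg 1: +177.1° → -135.0°, shortest Δλ = 47.9° (east) — crosses 180°.
Leg 2: -135.0° → +18.5°, shortest Δλ = 153.5° (east) — does not cross 180°.
Leg 3: +18.5° → -17.8°, shortest Δλ = -36.3° (west) — does not cross 180°.
Total crossings: 1.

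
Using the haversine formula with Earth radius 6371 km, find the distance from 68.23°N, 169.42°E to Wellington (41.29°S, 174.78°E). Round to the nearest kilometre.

12186 km

Δλ = 174.78 − 169.42 = 5.36°.
Δφ = -41.29 − 68.23 = -109.52°.
a = sin²(Δφ/2) + cos φ₁ · cos φ₂ · sin²(Δλ/2) = 0.667677.
c = 2·atan2(√a, √(1−a)) = 1.91278 rad → d = 6371·c ≈ 12186.31 km.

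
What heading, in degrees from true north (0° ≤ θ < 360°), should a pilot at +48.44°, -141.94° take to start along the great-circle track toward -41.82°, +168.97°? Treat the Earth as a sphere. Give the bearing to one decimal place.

214.9°

Δλ = 168.97 − -141.94 = 310.91°; wrapped into (−180°, 180°]: -49.09°.
θ = atan2( sin Δλ · cos φ₂ , cos φ₁ · sin φ₂ − sin φ₁ · cos φ₂ · cos Δλ )
  = atan2(-0.56321, -0.80753) = -145.106° → normalised to [0°, 360°): 214.894°.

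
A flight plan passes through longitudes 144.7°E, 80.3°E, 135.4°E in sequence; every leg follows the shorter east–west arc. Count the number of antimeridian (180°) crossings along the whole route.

Leg 1: +144.7° → +80.3°, shortest Δλ = -64.4° (west) — does not cross 180°.
Leg 2: +80.3° → +135.4°, shortest Δλ = 55.1° (east) — does not cross 180°.
Total crossings: 0.

0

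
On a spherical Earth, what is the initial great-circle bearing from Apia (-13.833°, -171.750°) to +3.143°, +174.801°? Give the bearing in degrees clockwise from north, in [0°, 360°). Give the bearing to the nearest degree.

321°

Δλ = 174.801 − -171.750 = 346.551°; wrapped into (−180°, 180°]: -13.449°.
θ = atan2( sin Δλ · cos φ₂ , cos φ₁ · sin φ₂ − sin φ₁ · cos φ₂ · cos Δλ )
  = atan2(-0.23223, 0.28542) = -39.133° → normalised to [0°, 360°): 320.867°.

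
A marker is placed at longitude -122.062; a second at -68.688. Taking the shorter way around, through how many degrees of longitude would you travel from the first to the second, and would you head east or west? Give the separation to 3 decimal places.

53.374° east

Raw difference: -68.688 − -122.062 = 53.374°.
Normalise into (−180°, 180°]: 53.374° stays 53.374°.
Positive ⇒ the second point lies to the east; separation 53.374°.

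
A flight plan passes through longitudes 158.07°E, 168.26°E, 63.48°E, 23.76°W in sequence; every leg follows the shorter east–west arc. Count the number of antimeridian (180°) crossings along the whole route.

0

Leg 1: +158.07° → +168.26°, shortest Δλ = 10.19° (east) — does not cross 180°.
Leg 2: +168.26° → +63.48°, shortest Δλ = -104.78° (west) — does not cross 180°.
Leg 3: +63.48° → -23.76°, shortest Δλ = -87.24° (west) — does not cross 180°.
Total crossings: 0.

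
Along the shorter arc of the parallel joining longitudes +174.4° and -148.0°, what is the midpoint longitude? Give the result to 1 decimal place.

-166.8°

Signed shortest Δλ from +174.4° to -148.0° is +37.6°.
Midpoint longitude = +174.4° + (+37.6°)/2 = +174.4° + 18.8° = +193.2°.
Normalise into (−180°, 180°]: -166.8°.
(The naïve average (+174.4 + -148.0)/2 = 13.2° is on the wrong side of the globe.)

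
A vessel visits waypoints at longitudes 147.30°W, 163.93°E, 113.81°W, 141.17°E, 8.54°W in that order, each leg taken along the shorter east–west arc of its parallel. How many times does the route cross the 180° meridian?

Leg 1: -147.30° → +163.93°, shortest Δλ = -48.77° (west) — crosses 180°.
Leg 2: +163.93° → -113.81°, shortest Δλ = 82.26° (east) — crosses 180°.
Leg 3: -113.81° → +141.17°, shortest Δλ = -105.02° (west) — crosses 180°.
Leg 4: +141.17° → -8.54°, shortest Δλ = -149.71° (west) — does not cross 180°.
Total crossings: 3.

3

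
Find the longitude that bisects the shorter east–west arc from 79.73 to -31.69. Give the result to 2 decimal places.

Signed shortest Δλ from +79.73° to -31.69° is -111.42°.
Midpoint longitude = +79.73° + (-111.42°)/2 = +79.73° − 55.71° = +24.02°.

+24.02°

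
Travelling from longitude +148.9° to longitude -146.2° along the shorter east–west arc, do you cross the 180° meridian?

Naïve |-146.2 − 148.9| = 295.1° > 180°, so the shorter arc goes the other way round — across 180°.
Signed shortest Δλ = ((-146.2 − 148.9 + 180) mod 360) − 180 = 64.9°.
Going east by 64.9° from +148.9° passes through 180° before reaching -146.2°.

Yes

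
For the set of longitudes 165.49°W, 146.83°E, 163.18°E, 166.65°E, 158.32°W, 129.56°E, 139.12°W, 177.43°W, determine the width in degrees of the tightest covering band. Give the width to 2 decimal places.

91.32°

Sort the longitudes: -177.43°, -165.49°, -158.32°, -139.12°, +129.56°, +146.83°, +163.18°, +166.65°.
Eastward gaps between consecutive values (wrapping around): 11.94°, 7.17°, 19.20°, 268.68°, 17.27°, 16.35°, 3.47°, 15.92°.
Largest gap = 268.68° ⇒ minimal covering band is its complement: 360° − 268.68° = 91.32°.
Band runs from +129.56° eastward to -139.12°, crossing the antimeridian.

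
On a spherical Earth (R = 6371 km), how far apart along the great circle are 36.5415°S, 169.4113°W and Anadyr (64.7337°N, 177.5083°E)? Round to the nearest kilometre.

Δλ = 177.5083 − -169.4113 = 346.9196°; wrapped into (−180°, 180°]: -13.0804°.
Δφ = 64.7337 − -36.5415 = 101.2752°.
a = sin²(Δφ/2) + cos φ₁ · cos φ₂ · sin²(Δλ/2) = 0.602210.
c = 2·atan2(√a, √(1−a)) = 1.77667 rad → d = 6371·c ≈ 11319.14 km.

11319 km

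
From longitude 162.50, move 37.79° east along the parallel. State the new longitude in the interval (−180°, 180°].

-159.71°

Start at +162.50°; shift +37.79° → +200.29°.
+200.29° lies outside (−180°, 180°]; subtract 360° → -159.71°.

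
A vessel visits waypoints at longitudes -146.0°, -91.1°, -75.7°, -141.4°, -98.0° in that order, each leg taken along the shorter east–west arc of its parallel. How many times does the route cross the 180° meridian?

Leg 1: -146.0° → -91.1°, shortest Δλ = 54.9° (east) — does not cross 180°.
Leg 2: -91.1° → -75.7°, shortest Δλ = 15.4° (east) — does not cross 180°.
Leg 3: -75.7° → -141.4°, shortest Δλ = -65.7° (west) — does not cross 180°.
Leg 4: -141.4° → -98.0°, shortest Δλ = 43.4° (east) — does not cross 180°.
Total crossings: 0.

0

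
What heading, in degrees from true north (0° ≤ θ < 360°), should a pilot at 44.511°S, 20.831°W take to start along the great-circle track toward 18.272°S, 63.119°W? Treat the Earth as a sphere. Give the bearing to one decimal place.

Δλ = -63.119 − -20.831 = -42.288°.
θ = atan2( sin Δλ · cos φ₂ , cos φ₁ · sin φ₂ − sin φ₁ · cos φ₂ · cos Δλ )
  = atan2(-0.63893, 0.26888) = -67.177° → normalised to [0°, 360°): 292.823°.

292.8°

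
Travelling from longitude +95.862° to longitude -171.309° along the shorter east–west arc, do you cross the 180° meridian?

Naïve |-171.309 − 95.862| = 267.171° > 180°, so the shorter arc goes the other way round — across 180°.
Signed shortest Δλ = ((-171.309 − 95.862 + 180) mod 360) − 180 = 92.829°.
Going east by 92.829° from +95.862° passes through 180° before reaching -171.309°.

Yes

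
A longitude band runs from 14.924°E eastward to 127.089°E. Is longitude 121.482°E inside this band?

Band width going east from +14.924° to +127.089°: ((127.089 − 14.924) mod 360) = 112.165°.
Offset of +121.482° east of the west edge: ((121.482 − 14.924) mod 360) = 106.558°.
106.558° ≤ 112.165° ⇒ inside.

Yes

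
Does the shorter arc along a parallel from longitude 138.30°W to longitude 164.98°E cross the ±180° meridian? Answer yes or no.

Naïve |164.98 − -138.30| = 303.28° > 180°, so the shorter arc goes the other way round — across 180°.
Signed shortest Δλ = ((164.98 − -138.30 + 180) mod 360) − 180 = -56.72°.
Going west by 56.72° from -138.30° passes through 180° before reaching +164.98°.

Yes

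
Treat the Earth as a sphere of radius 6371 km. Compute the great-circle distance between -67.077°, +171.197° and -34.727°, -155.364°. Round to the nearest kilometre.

Δλ = -155.364 − 171.197 = -326.561°; wrapped into (−180°, 180°]: 33.439°.
Δφ = -34.727 − -67.077 = 32.350°.
a = sin²(Δφ/2) + cos φ₁ · cos φ₂ · sin²(Δλ/2) = 0.104096.
c = 2·atan2(√a, √(1−a)) = 0.65703 rad → d = 6371·c ≈ 4185.96 km.

4186 km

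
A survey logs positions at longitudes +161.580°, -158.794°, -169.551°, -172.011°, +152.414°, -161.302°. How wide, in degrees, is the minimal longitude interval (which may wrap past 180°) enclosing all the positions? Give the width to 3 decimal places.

Sort the longitudes: -172.011°, -169.551°, -161.302°, -158.794°, +152.414°, +161.580°.
Eastward gaps between consecutive values (wrapping around): 2.460°, 8.249°, 2.508°, 311.208°, 9.166°, 26.409°.
Largest gap = 311.208° ⇒ minimal covering band is its complement: 360° − 311.208° = 48.792°.
Band runs from +152.414° eastward to -158.794°, crossing the antimeridian.

48.792°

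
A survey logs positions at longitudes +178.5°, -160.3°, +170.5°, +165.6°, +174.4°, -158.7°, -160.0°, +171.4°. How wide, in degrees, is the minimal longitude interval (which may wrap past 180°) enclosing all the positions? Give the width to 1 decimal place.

Sort the longitudes: -160.3°, -160.0°, -158.7°, +165.6°, +170.5°, +171.4°, +174.4°, +178.5°.
Eastward gaps between consecutive values (wrapping around): 0.3°, 1.3°, 324.3°, 4.9°, 0.9°, 3.0°, 4.1°, 21.2°.
Largest gap = 324.3° ⇒ minimal covering band is its complement: 360° − 324.3° = 35.7°.
Band runs from +165.6° eastward to -158.7°, crossing the antimeridian.

35.7°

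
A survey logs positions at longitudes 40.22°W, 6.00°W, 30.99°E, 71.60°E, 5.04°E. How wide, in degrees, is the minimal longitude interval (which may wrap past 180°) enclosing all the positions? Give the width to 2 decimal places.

Sort the longitudes: -40.22°, -6.00°, +5.04°, +30.99°, +71.60°.
Eastward gaps between consecutive values (wrapping around): 34.22°, 11.04°, 25.95°, 40.61°, 248.18°.
Largest gap = 248.18° ⇒ minimal covering band is its complement: 360° − 248.18° = 111.82°.
Band runs from -40.22° eastward to +71.60°.

111.82°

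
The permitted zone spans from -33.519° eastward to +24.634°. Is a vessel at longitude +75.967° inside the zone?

No

Band width going east from -33.519° to +24.634°: ((24.634 − -33.519) mod 360) = 58.153°.
Offset of +75.967° east of the west edge: ((75.967 − -33.519) mod 360) = 109.486°.
109.486° > 58.153° ⇒ outside.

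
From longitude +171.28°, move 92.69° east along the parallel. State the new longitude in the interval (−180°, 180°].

Start at +171.28°; shift +92.69° → +263.97°.
+263.97° lies outside (−180°, 180°]; subtract 360° → -96.03°.

-96.03°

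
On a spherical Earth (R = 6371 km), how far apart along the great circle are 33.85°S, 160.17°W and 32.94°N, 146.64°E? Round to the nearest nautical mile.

Δλ = 146.64 − -160.17 = 306.81°; wrapped into (−180°, 180°]: -53.19°.
Δφ = 32.94 − -33.85 = 66.79°.
a = sin²(Δφ/2) + cos φ₁ · cos φ₂ · sin²(Δλ/2) = 0.442638.
c = 2·atan2(√a, √(1−a)) = 1.45582 rad → d = 6371·c ≈ 9275.02 km ≈ 5008.11 nmi.

5008 nmi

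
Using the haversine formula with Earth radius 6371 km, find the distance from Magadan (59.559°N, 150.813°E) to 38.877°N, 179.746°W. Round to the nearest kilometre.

3091 km

Δλ = -179.746 − 150.813 = -330.559°; wrapped into (−180°, 180°]: 29.441°.
Δφ = 38.877 − 59.559 = -20.682°.
a = sin²(Δφ/2) + cos φ₁ · cos φ₂ · sin²(Δλ/2) = 0.057690.
c = 2·atan2(√a, √(1−a)) = 0.48512 rad → d = 6371·c ≈ 3090.69 km.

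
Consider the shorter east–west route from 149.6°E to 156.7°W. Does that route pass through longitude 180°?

Naïve |-156.7 − 149.6| = 306.3° > 180°, so the shorter arc goes the other way round — across 180°.
Signed shortest Δλ = ((-156.7 − 149.6 + 180) mod 360) − 180 = 53.7°.
Going east by 53.7° from +149.6° passes through 180° before reaching -156.7°.

Yes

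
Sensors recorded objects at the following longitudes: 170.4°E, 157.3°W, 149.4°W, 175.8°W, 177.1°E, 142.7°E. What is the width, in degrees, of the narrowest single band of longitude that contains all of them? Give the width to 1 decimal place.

67.9°

Sort the longitudes: -175.8°, -157.3°, -149.4°, +142.7°, +170.4°, +177.1°.
Eastward gaps between consecutive values (wrapping around): 18.5°, 7.9°, 292.1°, 27.7°, 6.7°, 7.1°.
Largest gap = 292.1° ⇒ minimal covering band is its complement: 360° − 292.1° = 67.9°.
Band runs from +142.7° eastward to -149.4°, crossing the antimeridian.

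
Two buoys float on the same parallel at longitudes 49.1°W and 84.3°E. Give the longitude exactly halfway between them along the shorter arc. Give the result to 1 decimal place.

Signed shortest Δλ from -49.1° to +84.3° is +133.4°.
Midpoint longitude = -49.1° + (+133.4°)/2 = -49.1° + 66.7° = +17.6°.

17.6°E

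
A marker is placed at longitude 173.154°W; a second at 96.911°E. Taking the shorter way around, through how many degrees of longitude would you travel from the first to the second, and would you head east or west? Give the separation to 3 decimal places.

Raw difference: 96.911 − -173.154 = 270.065°.
Normalise into (−180°, 180°]: 270.065° − 360° = -89.935°.
Negative ⇒ the second point lies to the west; separation 89.935°.

89.935° west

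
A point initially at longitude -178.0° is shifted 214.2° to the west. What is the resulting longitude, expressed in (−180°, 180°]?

Start at -178.0°; shift −214.2° → -392.2°.
-392.2° lies outside (−180°, 180°]; add 360° → -32.2°.

-32.2°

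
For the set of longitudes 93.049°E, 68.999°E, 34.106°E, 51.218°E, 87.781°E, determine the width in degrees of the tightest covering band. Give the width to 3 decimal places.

Sort the longitudes: +34.106°, +51.218°, +68.999°, +87.781°, +93.049°.
Eastward gaps between consecutive values (wrapping around): 17.112°, 17.781°, 18.782°, 5.268°, 301.057°.
Largest gap = 301.057° ⇒ minimal covering band is its complement: 360° − 301.057° = 58.943°.
Band runs from +34.106° eastward to +93.049°.

58.943°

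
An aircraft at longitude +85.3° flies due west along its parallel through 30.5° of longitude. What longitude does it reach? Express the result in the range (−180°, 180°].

Start at +85.3°; shift −30.5° → +54.8°.
+54.8° already lies in (−180°, 180°].

+54.8°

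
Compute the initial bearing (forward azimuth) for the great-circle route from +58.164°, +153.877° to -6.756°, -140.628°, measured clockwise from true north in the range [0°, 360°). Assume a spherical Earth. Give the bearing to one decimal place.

114.5°

Δλ = -140.628 − 153.877 = -294.505°; wrapped into (−180°, 180°]: 65.495°.
θ = atan2( sin Δλ · cos φ₂ , cos φ₁ · sin φ₂ − sin φ₁ · cos φ₂ · cos Δλ )
  = atan2(0.90361, -0.41198) = 114.510° → normalised to [0°, 360°): 114.510°.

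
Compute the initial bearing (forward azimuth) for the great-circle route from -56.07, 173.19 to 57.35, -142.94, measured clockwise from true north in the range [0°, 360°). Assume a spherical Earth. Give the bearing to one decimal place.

Δλ = -142.94 − 173.19 = -316.13°; wrapped into (−180°, 180°]: 43.87°.
θ = atan2( sin Δλ · cos φ₂ , cos φ₁ · sin φ₂ − sin φ₁ · cos φ₂ · cos Δλ )
  = atan2(0.37389, 0.79269) = 25.252° → normalised to [0°, 360°): 25.252°.

25.3°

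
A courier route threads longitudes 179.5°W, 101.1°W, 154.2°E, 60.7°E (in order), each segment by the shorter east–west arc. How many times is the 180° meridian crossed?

Leg 1: -179.5° → -101.1°, shortest Δλ = 78.4° (east) — does not cross 180°.
Leg 2: -101.1° → +154.2°, shortest Δλ = -104.7° (west) — crosses 180°.
Leg 3: +154.2° → +60.7°, shortest Δλ = -93.5° (west) — does not cross 180°.
Total crossings: 1.

1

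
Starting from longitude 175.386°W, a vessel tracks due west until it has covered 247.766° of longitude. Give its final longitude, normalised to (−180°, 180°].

Start at -175.386°; shift −247.766° → -423.152°.
-423.152° lies outside (−180°, 180°]; add 360° → -63.152°.

63.152°W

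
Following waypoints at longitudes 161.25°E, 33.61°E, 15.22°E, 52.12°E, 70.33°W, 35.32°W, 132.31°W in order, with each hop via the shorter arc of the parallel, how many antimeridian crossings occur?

Leg 1: +161.25° → +33.61°, shortest Δλ = -127.64° (west) — does not cross 180°.
Leg 2: +33.61° → +15.22°, shortest Δλ = -18.39° (west) — does not cross 180°.
Leg 3: +15.22° → +52.12°, shortest Δλ = 36.9° (east) — does not cross 180°.
Leg 4: +52.12° → -70.33°, shortest Δλ = -122.45° (west) — does not cross 180°.
Leg 5: -70.33° → -35.32°, shortest Δλ = 35.01° (east) — does not cross 180°.
Leg 6: -35.32° → -132.31°, shortest Δλ = -96.99° (west) — does not cross 180°.
Total crossings: 0.

0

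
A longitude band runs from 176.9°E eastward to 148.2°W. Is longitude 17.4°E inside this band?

No

Band width going east from +176.9° to -148.2°: ((-148.2 − 176.9) mod 360) = 34.9°.
Offset of +17.4° east of the west edge: ((17.4 − 176.9) mod 360) = 200.5°.
200.5° > 34.9° ⇒ outside.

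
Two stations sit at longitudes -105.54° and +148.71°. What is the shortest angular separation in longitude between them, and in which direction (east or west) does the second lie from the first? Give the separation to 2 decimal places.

105.75° west

Raw difference: 148.71 − -105.54 = 254.25°.
Normalise into (−180°, 180°]: 254.25° − 360° = -105.75°.
Negative ⇒ the second point lies to the west; separation 105.75°.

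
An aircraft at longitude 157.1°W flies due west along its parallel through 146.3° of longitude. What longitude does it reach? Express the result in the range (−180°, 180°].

Start at -157.1°; shift −146.3° → -303.4°.
-303.4° lies outside (−180°, 180°]; add 360° → +56.6°.

56.6°E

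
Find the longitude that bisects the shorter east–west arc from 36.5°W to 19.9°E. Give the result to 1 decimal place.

8.3°W

Signed shortest Δλ from -36.5° to +19.9° is +56.4°.
Midpoint longitude = -36.5° + (+56.4°)/2 = -36.5° + 28.2° = -8.3°.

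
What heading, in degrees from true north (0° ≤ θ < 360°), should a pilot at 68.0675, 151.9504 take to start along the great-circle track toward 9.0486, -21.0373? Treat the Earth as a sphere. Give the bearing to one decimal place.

Δλ = -21.0373 − 151.9504 = -172.9877°.
θ = atan2( sin Δλ · cos φ₂ , cos φ₁ · sin φ₂ − sin φ₁ · cos φ₂ · cos Δλ )
  = atan2(-0.12056, 0.96797) = -7.100° → normalised to [0°, 360°): 352.900°.

352.9°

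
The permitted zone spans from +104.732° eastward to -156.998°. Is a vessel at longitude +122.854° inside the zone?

Band width going east from +104.732° to -156.998°: ((-156.998 − 104.732) mod 360) = 98.270°.
Offset of +122.854° east of the west edge: ((122.854 − 104.732) mod 360) = 18.122°.
18.122° ≤ 98.270° ⇒ inside.

Yes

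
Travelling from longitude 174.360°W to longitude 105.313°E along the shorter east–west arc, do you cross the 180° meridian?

Yes

Naïve |105.313 − -174.360| = 279.673° > 180°, so the shorter arc goes the other way round — across 180°.
Signed shortest Δλ = ((105.313 − -174.360 + 180) mod 360) − 180 = -80.327°.
Going west by 80.327° from -174.360° passes through 180° before reaching +105.313°.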